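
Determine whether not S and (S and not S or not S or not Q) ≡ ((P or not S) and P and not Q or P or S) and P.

E1: not S and (S and not S or not S or not Q)
    = not S and (not S or not Q)
    = not S
E2: ((P or not S) and P and not Q or P or S) and P
    = (P and not Q or P or S) and P
    = (P or S) and P
    = P
These differ: at P=0, Q=0, S=0, E1 = 1 but E2 = 0.

No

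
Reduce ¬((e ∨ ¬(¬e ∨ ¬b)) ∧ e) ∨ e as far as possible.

True

¬((e ∨ ¬(¬e ∨ ¬b)) ∧ e) ∨ e
= ¬((e ∨ e ∧ b) ∧ e) ∨ e   [De Morgan]
= ¬(e ∧ e) ∨ e   [absorption]
= ¬e ∨ e   [idempotence]
= True   [complement]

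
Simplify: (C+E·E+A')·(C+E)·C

C

(C+E·E+A')·(C+E)·C
= (C+E+A')·(C+E)·C   [idempotence]
= (C+E)·C   [absorption]
= C   [absorption]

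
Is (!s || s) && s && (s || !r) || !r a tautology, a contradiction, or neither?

(!s || s) && s && (s || !r) || !r
= s && (s || !r) || !r   — complement / identity
= s || !r   — absorption
This depends on r, s, so it is not a constant.

neither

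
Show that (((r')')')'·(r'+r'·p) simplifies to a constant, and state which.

(((r')')')'·(r'+r'·p)
= (r')'·(r'+r'·p)   [double negation]
= (r')'·r'   [absorption]
= r·r'   [double negation]
= 0   [complement]

0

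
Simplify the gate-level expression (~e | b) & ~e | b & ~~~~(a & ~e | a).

~e | b & a

(~e | b) & ~e | b & ~~~~(a & ~e | a)
= (~e | b) & ~e | b & ~~~~a   (absorption)
= ~e | b & ~~~~a   (absorption)
= ~e | b & ~~a   (double negation)
= ~e | b & a   (double negation)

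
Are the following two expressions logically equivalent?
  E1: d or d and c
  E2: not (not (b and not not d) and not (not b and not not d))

Yes

E1: d or d and c
    = d   — absorption
E2: not (not (b and not not d) and not (not b and not not d))
    = b and not not d or not b and not not d   — De Morgan
    = not not d   — distribution
    = d   — double negation
Both reduce to d, so they are equivalent.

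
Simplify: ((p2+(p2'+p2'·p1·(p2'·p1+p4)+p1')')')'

p2

((p2+(p2'+p2'·p1·(p2'·p1+p4)+p1')')')'
= ((p2+(p2'+p2'·p1+p1')')')'   [absorption]
= ((p2+(p2'+p1')')')'   [absorption]
= p2+(p2'+p1')'   [double negation]
= p2+p2·p1   [De Morgan]
= p2   [absorption]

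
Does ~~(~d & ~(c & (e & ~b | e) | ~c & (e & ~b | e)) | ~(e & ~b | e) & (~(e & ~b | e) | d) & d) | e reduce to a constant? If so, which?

yes, True

~~(~d & ~(c & (e & ~b | e) | ~c & (e & ~b | e)) | ~(e & ~b | e) & (~(e & ~b | e) | d) & d) | e
= ~~(~d & ~(e & ~b | e) | ~(e & ~b | e) & (~(e & ~b | e) | d) & d) | e   [distribution]
= ~d & ~(e & ~b | e) | ~(e & ~b | e) & (~(e & ~b | e) | d) & d | e   [double negation]
= ~d & ~(e & ~b | e) | ~(e & ~b | e) & d | e   [absorption]
= ~(e & ~b | e) | e   [distribution]
= ~e | e   [absorption]
= 1   [complement]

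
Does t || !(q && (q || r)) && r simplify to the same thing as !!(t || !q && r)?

E1: t || !(q && (q || r)) && r
    = t || !q && r   [absorption]
E2: !!(t || !q && r)
    = t || !q && r   [double negation]
Both reduce to t || !q && r, so they are equivalent.

Yes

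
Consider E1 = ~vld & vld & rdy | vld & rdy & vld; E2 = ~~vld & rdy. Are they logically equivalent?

E1: ~vld & vld & rdy | vld & rdy & vld
    = vld & rdy
E2: ~~vld & rdy
    = vld & rdy
Both reduce to vld & rdy, so they are equivalent.

Yes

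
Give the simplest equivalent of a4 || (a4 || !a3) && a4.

a4

a4 || (a4 || !a3) && a4
= a4 || a4
= a4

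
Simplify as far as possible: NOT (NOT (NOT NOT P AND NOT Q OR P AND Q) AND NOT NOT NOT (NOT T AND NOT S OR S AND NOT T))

P OR NOT T

NOT (NOT (NOT NOT P AND NOT Q OR P AND Q) AND NOT NOT NOT (NOT T AND NOT S OR S AND NOT T))
= NOT (NOT (P AND NOT Q OR P AND Q) AND NOT NOT NOT (NOT T AND NOT S OR S AND NOT T))
= NOT (NOT P AND NOT NOT NOT (NOT T AND NOT S OR S AND NOT T))
= P OR NOT NOT (NOT T AND NOT S OR S AND NOT T)
= P OR NOT NOT NOT T
= P OR NOT T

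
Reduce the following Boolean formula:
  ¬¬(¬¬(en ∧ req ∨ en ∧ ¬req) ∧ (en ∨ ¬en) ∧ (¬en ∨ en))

¬¬(¬¬(en ∧ req ∨ en ∧ ¬req) ∧ (en ∨ ¬en) ∧ (¬en ∨ en))
= ¬¬(¬¬en ∧ (en ∨ ¬en) ∧ (¬en ∨ en))   [distribution]
= ¬¬(¬¬en ∧ (¬en ∨ en))   [complement / identity]
= ¬¬¬¬en   [complement / identity]
= ¬¬en   [double negation]
= en   [double negation]

en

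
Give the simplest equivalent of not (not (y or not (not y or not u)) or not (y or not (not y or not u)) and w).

y

not (not (y or not (not y or not u)) or not (y or not (not y or not u)) and w)
= not not (y or not (not y or not u))   — absorption
= not not (y or y and u)   — De Morgan
= y or y and u   — double negation
= y   — absorption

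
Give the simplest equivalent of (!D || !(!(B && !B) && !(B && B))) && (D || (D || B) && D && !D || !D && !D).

!D || B

(!D || !(!(B && !B) && !(B && B))) && (D || (D || B) && D && !D || !D && !D)
= (!D || B && !B || B && B) && (D || (D || B) && D && !D || !D && !D)   (De Morgan)
= (!D || B && !B || B && B) && (D || D && !D || !D && !D)   (absorption)
= (!D || B && !B || B && B) && (D || !D)   (distribution)
= (!D || B) && (D || !D)   (distribution)
= !D || B   (complement / identity)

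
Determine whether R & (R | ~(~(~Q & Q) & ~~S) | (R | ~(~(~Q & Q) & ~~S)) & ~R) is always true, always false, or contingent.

contingent

R & (R | ~(~(~Q & Q) & ~~S) | (R | ~(~(~Q & Q) & ~~S)) & ~R)
= R & (R | ~(~(~Q & Q) & ~~S))   [absorption]
= R & (R | ~Q & Q | ~S)   [De Morgan]
= R & (R | ~S)   [complement / identity]
= R   [absorption]
This depends on R, so it is not a constant.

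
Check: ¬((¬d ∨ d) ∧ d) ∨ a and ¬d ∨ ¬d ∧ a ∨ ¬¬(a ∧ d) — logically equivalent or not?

Yes

E1: ¬((¬d ∨ d) ∧ d) ∨ a
    = ¬d ∨ a
E2: ¬d ∨ ¬d ∧ a ∨ ¬¬(a ∧ d)
    = ¬d ∨ ¬d ∧ a ∨ a ∧ d
    = ¬d ∨ a
Both reduce to ¬d ∨ a, so they are equivalent.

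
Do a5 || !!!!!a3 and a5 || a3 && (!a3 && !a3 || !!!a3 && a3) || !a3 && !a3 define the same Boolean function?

E1: a5 || !!!!!a3
    = a5 || !!!a3   [double negation]
    = a5 || !a3   [double negation]
E2: a5 || a3 && (!a3 && !a3 || !!!a3 && a3) || !a3 && !a3
    = a5 || a3 && (!a3 && !a3 || !a3 && a3) || !a3 && !a3   [double negation]
    = a5 || a3 && !a3 || !a3 && !a3   [distribution]
    = a5 || !a3   [distribution]
Both reduce to a5 || !a3, so they are equivalent.

Yes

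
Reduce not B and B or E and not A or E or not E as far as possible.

True

not B and B or E and not A or E or not E
= not B and B or E or not E   (absorption)
= E or not E   (complement / identity)
= True   (complement)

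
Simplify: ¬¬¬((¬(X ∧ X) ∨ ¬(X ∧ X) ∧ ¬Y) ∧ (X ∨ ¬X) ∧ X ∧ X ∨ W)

¬W

¬¬¬((¬(X ∧ X) ∨ ¬(X ∧ X) ∧ ¬Y) ∧ (X ∨ ¬X) ∧ X ∧ X ∨ W)
= ¬¬¬(¬(X ∧ X) ∧ (X ∨ ¬X) ∧ X ∧ X ∨ W)   — absorption
= ¬(¬(X ∧ X) ∧ (X ∨ ¬X) ∧ X ∧ X ∨ W)   — double negation
= ¬(¬(X ∧ X) ∧ (X ∨ ¬X) ∧ X ∨ W)   — idempotence
= ¬(¬X ∧ (X ∨ ¬X) ∧ X ∨ W)   — idempotence
= ¬(¬X ∧ X ∨ W)   — complement / identity
= ¬W   — complement / identity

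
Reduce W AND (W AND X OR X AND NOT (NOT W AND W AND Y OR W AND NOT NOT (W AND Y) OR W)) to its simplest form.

W AND X

W AND (W AND X OR X AND NOT (NOT W AND W AND Y OR W AND NOT NOT (W AND Y) OR W))
= W AND (W AND X OR X AND NOT (NOT W AND W AND Y OR W AND W AND Y OR W))   (double negation)
= W AND (W AND X OR X AND NOT (W AND Y OR W))   (distribution)
= W AND (W AND X OR X AND NOT W)   (absorption)
= W AND X   (distribution)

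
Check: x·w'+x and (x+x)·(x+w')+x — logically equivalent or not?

E1: x·w'+x
    = x   [absorption]
E2: (x+x)·(x+w')+x
    = x·w'+x+x   [distribution]
    = x+x   [absorption]
    = x   [idempotence]
Both reduce to x, so they are equivalent.

Yes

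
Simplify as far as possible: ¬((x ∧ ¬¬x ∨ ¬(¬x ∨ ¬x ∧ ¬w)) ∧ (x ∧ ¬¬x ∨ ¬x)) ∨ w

¬x ∨ w

¬((x ∧ ¬¬x ∨ ¬(¬x ∨ ¬x ∧ ¬w)) ∧ (x ∧ ¬¬x ∨ ¬x)) ∨ w
= ¬(x ∧ ¬¬x ∨ ¬(¬x ∨ ¬x ∧ ¬w) ∧ ¬x) ∨ w   (distribution)
= ¬(x ∧ ¬¬x ∨ ¬¬x ∧ ¬x) ∨ w   (absorption)
= ¬¬¬x ∨ w   (distribution)
= ¬x ∨ w   (double negation)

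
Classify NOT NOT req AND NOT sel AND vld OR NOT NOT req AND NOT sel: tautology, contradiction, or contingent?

NOT NOT req AND NOT sel AND vld OR NOT NOT req AND NOT sel
= NOT NOT req AND NOT sel   [absorption]
= req AND NOT sel   [double negation]
This depends on req, sel, so it is not a constant.

contingent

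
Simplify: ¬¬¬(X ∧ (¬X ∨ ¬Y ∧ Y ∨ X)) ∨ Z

¬¬¬(X ∧ (¬X ∨ ¬Y ∧ Y ∨ X)) ∨ Z
= ¬(X ∧ (¬X ∨ ¬Y ∧ Y ∨ X)) ∨ Z
= ¬(X ∧ (¬X ∨ X)) ∨ Z
= ¬X ∨ Z

¬X ∨ Z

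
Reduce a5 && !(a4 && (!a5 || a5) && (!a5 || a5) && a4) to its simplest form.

a5 && !(a4 && (!a5 || a5) && (!a5 || a5) && a4)
= a5 && !(a4 && (!a5 || a5) && a4)
= a5 && !(a4 && a4)
= a5 && !a4

a5 && !a4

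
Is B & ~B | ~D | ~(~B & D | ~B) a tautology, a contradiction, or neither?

neither

B & ~B | ~D | ~(~B & D | ~B)
= ~D | ~(~B & D | ~B)
= ~D | ~~B
= ~D | B
This depends on B, D, so it is not a constant.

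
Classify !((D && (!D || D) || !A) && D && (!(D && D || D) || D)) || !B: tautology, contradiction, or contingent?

contingent

!((D && (!D || D) || !A) && D && (!(D && D || D) || D)) || !B
= !((D && (!D || D) || !A) && D && (!(D || D) || D)) || !B   — idempotence
= !((D && (!D || D) || !A) && D && (!D || D)) || !B   — idempotence
= !(D && (!D || D)) || !B   — absorption
= !D || !B   — complement / identity
This depends on B, D, so it is not a constant.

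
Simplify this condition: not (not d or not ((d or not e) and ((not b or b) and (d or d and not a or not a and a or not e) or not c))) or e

not (not d or not ((d or not e) and ((not b or b) and (d or d and not a or not a and a or not e) or not c))) or e
= not (not d or not ((d or not e) and (d or d and not a or not a and a or not e or not c))) or e   — complement / identity
= not (not d or not ((d or not e) and (d or d and not a or not e or not c))) or e   — complement / identity
= d and (d or not e) and (d or d and not a or not e or not c) or e   — De Morgan
= d and (d or not e) and (d or not e or not c) or e   — absorption
= d and (d or not e) or e   — absorption
= d or e   — absorption

d or e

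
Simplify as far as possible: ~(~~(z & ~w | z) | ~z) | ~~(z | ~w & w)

z

~(~~(z & ~w | z) | ~z) | ~~(z | ~w & w)
= ~(~~(z & ~w | z) | ~z) | ~~z   — complement / identity
= ~(~~z | ~z) | ~~z   — absorption
= ~z & z | ~~z   — De Morgan
= ~z & z | z   — double negation
= z   — complement / identity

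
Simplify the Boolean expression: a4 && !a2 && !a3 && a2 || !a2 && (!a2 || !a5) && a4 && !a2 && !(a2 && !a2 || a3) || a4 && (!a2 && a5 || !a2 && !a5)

a4 && !a2

a4 && !a2 && !a3 && a2 || !a2 && (!a2 || !a5) && a4 && !a2 && !(a2 && !a2 || a3) || a4 && (!a2 && a5 || !a2 && !a5)
= a4 && !a2 && !a3 && a2 || !a2 && (!a2 || !a5) && a4 && !a2 && !a3 || a4 && (!a2 && a5 || !a2 && !a5)   (complement / identity)
= a4 && !a2 && !a3 && a2 || !a2 && a4 && !a2 && !a3 || a4 && (!a2 && a5 || !a2 && !a5)   (absorption)
= a4 && !a2 && !a3 || a4 && (!a2 && a5 || !a2 && !a5)   (distribution)
= a4 && !a2 && !a3 || a4 && !a2   (distribution)
= a4 && !a2   (absorption)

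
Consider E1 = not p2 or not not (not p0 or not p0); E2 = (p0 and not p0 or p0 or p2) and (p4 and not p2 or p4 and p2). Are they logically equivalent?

E1: not p2 or not not (not p0 or not p0)
    = not p2 or not not not p0   — idempotence
    = not p2 or not p0   — double negation
E2: (p0 and not p0 or p0 or p2) and (p4 and not p2 or p4 and p2)
    = (p0 and not p0 or p0 or p2) and p4   — distribution
    = (p0 or p2) and p4   — complement / identity
These differ: at p0=0, p2=0, p4=0, E1 = 1 but E2 = 0.

No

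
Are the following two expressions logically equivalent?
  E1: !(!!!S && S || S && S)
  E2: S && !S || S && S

No

E1: !(!!!S && S || S && S)
    = !(!S && S || S && S)   — double negation
    = !S   — distribution
E2: S && !S || S && S
    = S   — distribution
These differ: at S=0, E1 = 1 but E2 = 0.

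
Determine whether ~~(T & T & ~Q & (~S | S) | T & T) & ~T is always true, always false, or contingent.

always false

~~(T & T & ~Q & (~S | S) | T & T) & ~T
= ~~(T & T & ~Q & (~S | S) | T) & ~T   (idempotence)
= ~~(T & T & ~Q | T) & ~T   (complement / identity)
= ~~(T & ~Q | T) & ~T   (idempotence)
= ~~T & ~T   (absorption)
= T & ~T   (double negation)
= 0   (complement)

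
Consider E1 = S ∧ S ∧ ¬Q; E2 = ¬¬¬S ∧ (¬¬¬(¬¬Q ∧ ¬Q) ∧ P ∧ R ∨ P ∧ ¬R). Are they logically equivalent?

E1: S ∧ S ∧ ¬Q
    = S ∧ ¬Q
E2: ¬¬¬S ∧ (¬¬¬(¬¬Q ∧ ¬Q) ∧ P ∧ R ∨ P ∧ ¬R)
    = ¬¬¬S ∧ (¬(¬¬Q ∧ ¬Q) ∧ P ∧ R ∨ P ∧ ¬R)
    = ¬¬¬S ∧ ((¬Q ∨ Q) ∧ P ∧ R ∨ P ∧ ¬R)
    = ¬¬¬S ∧ (P ∧ R ∨ P ∧ ¬R)
    = ¬¬¬S ∧ P
    = ¬S ∧ P
These differ: at P=1, Q=0, R=0, S=1, E1 = 1 but E2 = 0.

No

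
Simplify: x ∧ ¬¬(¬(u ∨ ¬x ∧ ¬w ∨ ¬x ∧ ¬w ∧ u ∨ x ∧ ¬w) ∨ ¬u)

x ∧ ¬¬(¬(u ∨ ¬x ∧ ¬w ∨ ¬x ∧ ¬w ∧ u ∨ x ∧ ¬w) ∨ ¬u)
= x ∧ ¬¬(¬(u ∨ ¬x ∧ ¬w ∨ x ∧ ¬w) ∨ ¬u)   (absorption)
= x ∧ ¬((u ∨ ¬x ∧ ¬w ∨ x ∧ ¬w) ∧ u)   (De Morgan)
= x ∧ ¬((u ∨ ¬w) ∧ u)   (distribution)
= x ∧ ¬u   (absorption)

x ∧ ¬u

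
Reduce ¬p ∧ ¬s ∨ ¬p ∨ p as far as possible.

¬p ∧ ¬s ∨ ¬p ∨ p
= ¬p ∨ p   (absorption)
= True   (complement)

True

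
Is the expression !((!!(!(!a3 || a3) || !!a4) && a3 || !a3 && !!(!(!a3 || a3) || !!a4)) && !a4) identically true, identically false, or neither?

!((!!(!(!a3 || a3) || !!a4) && a3 || !a3 && !!(!(!a3 || a3) || !!a4)) && !a4)
= !(!!(!(!a3 || a3) || !!a4) && !a4)
= !(!((!a3 || a3) && !a4) && !a4)
= !(!!a4 && !a4)
= !a4 || a4
= true

identically true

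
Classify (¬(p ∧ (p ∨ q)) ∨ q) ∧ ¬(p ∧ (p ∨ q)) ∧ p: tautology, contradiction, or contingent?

contradiction

(¬(p ∧ (p ∨ q)) ∨ q) ∧ ¬(p ∧ (p ∨ q)) ∧ p
= ¬(p ∧ (p ∨ q)) ∧ p   [absorption]
= ¬p ∧ p   [absorption]
= False   [complement]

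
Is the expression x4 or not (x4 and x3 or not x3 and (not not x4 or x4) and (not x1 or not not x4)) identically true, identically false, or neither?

identically true

x4 or not (x4 and x3 or not x3 and (not not x4 or x4) and (not x1 or not not x4))
= x4 or not (x4 and x3 or not x3 and (not not x4 or x4 and not x1))   (distribution)
= x4 or not (x4 and x3 or not x3 and (x4 or x4 and not x1))   (double negation)
= x4 or not (x4 and x3 or not x3 and x4)   (absorption)
= x4 or not x4   (distribution)
= True   (complement)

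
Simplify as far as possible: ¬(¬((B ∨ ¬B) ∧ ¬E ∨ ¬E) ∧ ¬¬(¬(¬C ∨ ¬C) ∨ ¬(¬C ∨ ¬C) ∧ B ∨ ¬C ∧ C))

¬E ∨ ¬C

¬(¬((B ∨ ¬B) ∧ ¬E ∨ ¬E) ∧ ¬¬(¬(¬C ∨ ¬C) ∨ ¬(¬C ∨ ¬C) ∧ B ∨ ¬C ∧ C))
= ¬(¬(¬E ∨ ¬E) ∧ ¬¬(¬(¬C ∨ ¬C) ∨ ¬(¬C ∨ ¬C) ∧ B ∨ ¬C ∧ C))   (complement / identity)
= ¬(¬(¬E ∨ ¬E) ∧ ¬¬(¬(¬C ∨ ¬C) ∨ ¬C ∧ C))   (absorption)
= ¬(¬¬E ∧ ¬¬(¬(¬C ∨ ¬C) ∨ ¬C ∧ C))   (idempotence)
= ¬(¬¬E ∧ ¬¬(C ∧ C ∨ ¬C ∧ C))   (De Morgan)
= ¬E ∨ ¬(C ∧ C ∨ ¬C ∧ C)   (De Morgan)
= ¬E ∨ ¬C   (distribution)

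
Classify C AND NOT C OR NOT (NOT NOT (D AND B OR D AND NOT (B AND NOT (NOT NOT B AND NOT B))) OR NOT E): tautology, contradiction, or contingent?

contingent

C AND NOT C OR NOT (NOT NOT (D AND B OR D AND NOT (B AND NOT (NOT NOT B AND NOT B))) OR NOT E)
= C AND NOT C OR NOT (D AND B OR D AND NOT (B AND NOT (NOT NOT B AND NOT B))) AND E   — De Morgan
= C AND NOT C OR NOT (D AND B OR D AND NOT (B AND (NOT B OR B))) AND E   — De Morgan
= NOT (D AND B OR D AND NOT (B AND (NOT B OR B))) AND E   — complement / identity
= NOT (D AND B OR D AND NOT B) AND E   — complement / identity
= NOT D AND E   — distribution
This depends on D, E, so it is not a constant.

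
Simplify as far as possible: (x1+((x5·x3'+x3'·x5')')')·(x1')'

x1

(x1+((x5·x3'+x3'·x5')')')·(x1')'
= (x1+((x5·x3'+x3'·x5')')')·x1   — double negation
= (x1+((x3')')')·x1   — distribution
= (x1+x3')·x1   — double negation
= x1   — absorption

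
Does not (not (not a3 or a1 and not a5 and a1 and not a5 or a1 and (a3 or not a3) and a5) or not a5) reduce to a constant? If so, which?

not (not (not a3 or a1 and not a5 and a1 and not a5 or a1 and (a3 or not a3) and a5) or not a5)
= not (not (not a3 or a1 and not a5 or a1 and (a3 or not a3) and a5) or not a5)   — idempotence
= not (not (not a3 or a1 and not a5 or a1 and a5) or not a5)   — complement / identity
= not (not (not a3 or a1) or not a5)   — distribution
= (not a3 or a1) and a5   — De Morgan
This depends on a1, a3, a5, so it is not a constant.

no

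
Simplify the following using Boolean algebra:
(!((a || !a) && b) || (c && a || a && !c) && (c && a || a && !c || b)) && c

(!b || a) && c

(!((a || !a) && b) || (c && a || a && !c) && (c && a || a && !c || b)) && c
= (!((a || !a) && b) || c && a || a && !c) && c   (absorption)
= (!((a || !a) && b) || a) && c   (distribution)
= (!b || a) && c   (complement / identity)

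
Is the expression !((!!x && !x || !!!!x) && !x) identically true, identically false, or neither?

identically true

!((!!x && !x || !!!!x) && !x)
= !((x && !x || !!!!x) && !x)   [double negation]
= !(!!!!x && !x)   [complement / identity]
= !(!!x && !x)   [double negation]
= !x || x   [De Morgan]
= true   [complement]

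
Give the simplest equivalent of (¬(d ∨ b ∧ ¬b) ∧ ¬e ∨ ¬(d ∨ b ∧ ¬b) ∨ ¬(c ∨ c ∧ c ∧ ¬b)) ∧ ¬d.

¬d

(¬(d ∨ b ∧ ¬b) ∧ ¬e ∨ ¬(d ∨ b ∧ ¬b) ∨ ¬(c ∨ c ∧ c ∧ ¬b)) ∧ ¬d
= (¬(d ∨ b ∧ ¬b) ∨ ¬(c ∨ c ∧ c ∧ ¬b)) ∧ ¬d
= (¬(d ∨ b ∧ ¬b) ∨ ¬(c ∨ c ∧ ¬b)) ∧ ¬d
= (¬d ∨ ¬(c ∨ c ∧ ¬b)) ∧ ¬d
= (¬d ∨ ¬c) ∧ ¬d
= ¬d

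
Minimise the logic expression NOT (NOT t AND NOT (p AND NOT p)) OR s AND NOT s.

NOT (NOT t AND NOT (p AND NOT p)) OR s AND NOT s
= NOT (NOT t AND NOT (p AND NOT p))   [complement / identity]
= t OR p AND NOT p   [De Morgan]
= t   [complement / identity]

t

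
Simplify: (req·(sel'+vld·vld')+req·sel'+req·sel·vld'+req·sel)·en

(req·(sel'+vld·vld')+req·sel'+req·sel·vld'+req·sel)·en
= (req·sel'+req·sel'+req·sel·vld'+req·sel)·en   [complement / identity]
= (req·sel'+req·sel'+req·sel)·en   [absorption]
= (req·sel'+req·sel)·en   [idempotence]
= req·en   [distribution]

req·en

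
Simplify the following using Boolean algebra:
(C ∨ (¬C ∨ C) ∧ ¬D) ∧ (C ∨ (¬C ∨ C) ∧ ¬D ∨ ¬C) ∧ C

(C ∨ (¬C ∨ C) ∧ ¬D) ∧ (C ∨ (¬C ∨ C) ∧ ¬D ∨ ¬C) ∧ C
= (C ∨ (¬C ∨ C) ∧ ¬D) ∧ C
= (C ∨ ¬D) ∧ C
= C

C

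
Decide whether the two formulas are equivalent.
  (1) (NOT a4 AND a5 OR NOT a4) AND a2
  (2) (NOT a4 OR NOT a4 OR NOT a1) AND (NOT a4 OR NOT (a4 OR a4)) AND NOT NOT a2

Yes

E1: (NOT a4 AND a5 OR NOT a4) AND a2
    = NOT a4 AND a2
E2: (NOT a4 OR NOT a4 OR NOT a1) AND (NOT a4 OR NOT (a4 OR a4)) AND NOT NOT a2
    = (NOT a4 OR NOT a4 OR NOT a1) AND (NOT a4 OR NOT a4) AND NOT NOT a2
    = (NOT a4 OR NOT a4) AND NOT NOT a2
    = NOT a4 AND NOT NOT a2
    = NOT a4 AND a2
Both reduce to NOT a4 AND a2, so they are equivalent.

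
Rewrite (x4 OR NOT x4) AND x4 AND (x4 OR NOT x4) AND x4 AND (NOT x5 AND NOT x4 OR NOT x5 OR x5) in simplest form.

x4

(x4 OR NOT x4) AND x4 AND (x4 OR NOT x4) AND x4 AND (NOT x5 AND NOT x4 OR NOT x5 OR x5)
= (x4 OR NOT x4) AND x4 AND (NOT x5 AND NOT x4 OR NOT x5 OR x5)   (idempotence)
= (x4 OR NOT x4) AND x4 AND (NOT x5 OR x5)   (absorption)
= (x4 OR NOT x4) AND x4   (complement / identity)
= x4   (complement / identity)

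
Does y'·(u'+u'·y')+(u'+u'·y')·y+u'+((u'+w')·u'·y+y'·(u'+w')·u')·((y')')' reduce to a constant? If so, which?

y'·(u'+u'·y')+(u'+u'·y')·y+u'+((u'+w')·u'·y+y'·(u'+w')·u')·((y')')'
= u'+u'·y'+u'+((u'+w')·u'·y+y'·(u'+w')·u')·((y')')'   (distribution)
= u'+u'·y'+u'+(u'+w')·u'·((y')')'   (distribution)
= u'+u'·y'+u'+(u'+w')·u'·y'   (double negation)
= u'+u'·y'+u'+u'·y'   (absorption)
= u'+u'·y'   (idempotence)
= u'   (absorption)
This depends on u, so it is not a constant.

no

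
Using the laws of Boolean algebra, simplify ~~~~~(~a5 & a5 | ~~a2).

~~~~~(~a5 & a5 | ~~a2)
= ~~~(~a5 & a5 | ~~a2)   [double negation]
= ~~~~~a2   [complement / identity]
= ~~~a2   [double negation]
= ~a2   [double negation]

~a2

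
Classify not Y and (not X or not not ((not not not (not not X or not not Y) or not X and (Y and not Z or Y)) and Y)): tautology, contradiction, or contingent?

not Y and (not X or not not ((not not not (not not X or not not Y) or not X and (Y and not Z or Y)) and Y))
= not Y and (not X or (not not not (not not X or not not Y) or not X and (Y and not Z or Y)) and Y)   [double negation]
= not Y and (not X or (not (not not X or not not Y) or not X and (Y and not Z or Y)) and Y)   [double negation]
= not Y and (not X or (not (not not X or not not Y) or not X and Y) and Y)   [absorption]
= not Y and (not X or (not X and not Y or not X and Y) and Y)   [De Morgan]
= not Y and (not X or not X and Y)   [distribution]
= not Y and not X   [absorption]
This depends on X, Y, so it is not a constant.

contingent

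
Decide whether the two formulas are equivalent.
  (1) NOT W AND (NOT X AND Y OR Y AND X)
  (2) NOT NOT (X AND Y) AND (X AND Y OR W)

E1: NOT W AND (NOT X AND Y OR Y AND X)
    = NOT W AND Y   [distribution]
E2: NOT NOT (X AND Y) AND (X AND Y OR W)
    = X AND Y AND (X AND Y OR W)   [double negation]
    = X AND Y   [absorption]
These differ: at W=1, X=1, Y=1, E1 = 0 but E2 = 1.

No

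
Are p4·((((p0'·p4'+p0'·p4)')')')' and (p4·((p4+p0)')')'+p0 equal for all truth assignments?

No

E1: p4·((((p0'·p4'+p0'·p4)')')')'
    = p4·((((p0')')')')'
    = p4·((p0')')'
    = p4·p0'
E2: (p4·((p4+p0)')')'+p0
    = (p4·(p4+p0))'+p0
    = p4'+p0
These differ: at p0=1, p4=0, E1 = 0 but E2 = 1.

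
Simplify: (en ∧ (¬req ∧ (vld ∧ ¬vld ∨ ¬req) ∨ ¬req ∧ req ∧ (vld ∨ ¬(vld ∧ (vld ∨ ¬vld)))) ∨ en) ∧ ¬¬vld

en ∧ vld

(en ∧ (¬req ∧ (vld ∧ ¬vld ∨ ¬req) ∨ ¬req ∧ req ∧ (vld ∨ ¬(vld ∧ (vld ∨ ¬vld)))) ∨ en) ∧ ¬¬vld
= (en ∧ (¬req ∧ ¬req ∨ ¬req ∧ req ∧ (vld ∨ ¬(vld ∧ (vld ∨ ¬vld)))) ∨ en) ∧ ¬¬vld
= (en ∧ (¬req ∧ ¬req ∨ ¬req ∧ req ∧ (vld ∨ ¬vld)) ∨ en) ∧ ¬¬vld
= (en ∧ (¬req ∧ ¬req ∨ ¬req ∧ req) ∨ en) ∧ ¬¬vld
= (en ∧ (¬req ∧ ¬req ∨ ¬req ∧ req) ∨ en) ∧ vld
= (en ∧ ¬req ∨ en) ∧ vld
= en ∧ vld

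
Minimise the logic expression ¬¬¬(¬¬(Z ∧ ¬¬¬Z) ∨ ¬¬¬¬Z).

¬Z

¬¬¬(¬¬(Z ∧ ¬¬¬Z) ∨ ¬¬¬¬Z)
= ¬¬¬(¬¬(Z ∧ ¬Z) ∨ ¬¬¬¬Z)   (double negation)
= ¬¬¬(¬¬(Z ∧ ¬Z) ∨ ¬¬Z)   (double negation)
= ¬¬¬(Z ∧ ¬Z ∨ ¬¬Z)   (double negation)
= ¬¬¬¬¬Z   (complement / identity)
= ¬¬¬Z   (double negation)
= ¬Z   (double negation)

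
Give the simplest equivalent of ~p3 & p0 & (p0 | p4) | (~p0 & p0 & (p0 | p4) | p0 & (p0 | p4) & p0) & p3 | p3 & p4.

p0 | p3 & p4

~p3 & p0 & (p0 | p4) | (~p0 & p0 & (p0 | p4) | p0 & (p0 | p4) & p0) & p3 | p3 & p4
= ~p3 & p0 & (p0 | p4) | p0 & (p0 | p4) & p3 | p3 & p4   (distribution)
= p0 & (p0 | p4) | p3 & p4   (distribution)
= p0 | p3 & p4   (absorption)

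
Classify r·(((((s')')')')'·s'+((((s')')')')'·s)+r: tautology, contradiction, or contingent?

r·(((((s')')')')'·s'+((((s')')')')'·s)+r
= r·((((s')')')')'+r
= r·((s')')'+r
= r·s'+r
= r
This depends on r, so it is not a constant.

contingent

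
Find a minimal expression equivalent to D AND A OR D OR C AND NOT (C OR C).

D

D AND A OR D OR C AND NOT (C OR C)
= D AND A OR D OR C AND NOT C   (idempotence)
= D OR C AND NOT C   (absorption)
= D   (complement / identity)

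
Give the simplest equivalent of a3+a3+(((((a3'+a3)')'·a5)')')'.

a3+a3+(((((a3'+a3)')'·a5)')')'
= a3+a3+((((a3'+a3)·a5)')')'   — double negation
= a3+((((a3'+a3)·a5)')')'   — idempotence
= a3+((a3'+a3)·a5)'   — double negation
= a3+a5'   — complement / identity

a3+a5'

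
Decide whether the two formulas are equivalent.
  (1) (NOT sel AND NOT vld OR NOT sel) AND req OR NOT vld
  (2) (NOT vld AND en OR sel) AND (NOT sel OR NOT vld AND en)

No

E1: (NOT sel AND NOT vld OR NOT sel) AND req OR NOT vld
    = NOT sel AND req OR NOT vld
E2: (NOT vld AND en OR sel) AND (NOT sel OR NOT vld AND en)
    = sel AND NOT sel OR NOT vld AND en
    = NOT vld AND en
These differ: at en=0, req=0, sel=0, vld=0, E1 = 1 but E2 = 0.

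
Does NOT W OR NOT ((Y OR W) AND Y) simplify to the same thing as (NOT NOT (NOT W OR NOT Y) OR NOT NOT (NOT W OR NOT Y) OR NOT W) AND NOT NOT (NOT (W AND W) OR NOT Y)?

E1: NOT W OR NOT ((Y OR W) AND Y)
    = NOT W OR NOT Y   [absorption]
E2: (NOT NOT (NOT W OR NOT Y) OR NOT NOT (NOT W OR NOT Y) OR NOT W) AND NOT NOT (NOT (W AND W) OR NOT Y)
    = (NOT NOT (NOT W OR NOT Y) OR NOT W) AND NOT NOT (NOT (W AND W) OR NOT Y)   [idempotence]
    = (NOT NOT (NOT W OR NOT Y) OR NOT W) AND NOT NOT (NOT W OR NOT Y)   [idempotence]
    = NOT NOT (NOT W OR NOT Y)   [absorption]
    = NOT W OR NOT Y   [double negation]
Both reduce to NOT W OR NOT Y, so they are equivalent.

Yes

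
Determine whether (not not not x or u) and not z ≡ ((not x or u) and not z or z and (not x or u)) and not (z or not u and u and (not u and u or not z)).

E1: (not not not x or u) and not z
    = (not x or u) and not z   — double negation
E2: ((not x or u) and not z or z and (not x or u)) and not (z or not u and u and (not u and u or not z))
    = ((not x or u) and not z or z and (not x or u)) and not (z or not u and u)   — absorption
    = (not x or u) and not (z or not u and u)   — distribution
    = (not x or u) and not z   — complement / identity
Both reduce to (not x or u) and not z, so they are equivalent.

Yes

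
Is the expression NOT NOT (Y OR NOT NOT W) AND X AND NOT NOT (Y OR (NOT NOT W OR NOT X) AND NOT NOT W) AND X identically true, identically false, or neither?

NOT NOT (Y OR NOT NOT W) AND X AND NOT NOT (Y OR (NOT NOT W OR NOT X) AND NOT NOT W) AND X
= NOT NOT (Y OR NOT NOT W) AND X AND NOT NOT (Y OR NOT NOT W) AND X   (absorption)
= NOT NOT (Y OR NOT NOT W) AND X   (idempotence)
= NOT NOT (Y OR W) AND X   (double negation)
= (Y OR W) AND X   (double negation)
This depends on W, X, Y, so it is not a constant.

neither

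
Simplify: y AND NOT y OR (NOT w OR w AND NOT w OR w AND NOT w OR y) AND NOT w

y AND NOT y OR (NOT w OR w AND NOT w OR w AND NOT w OR y) AND NOT w
= y AND NOT y OR (NOT w OR w AND NOT w OR y) AND NOT w   [idempotence]
= (NOT w OR w AND NOT w OR y) AND NOT w   [complement / identity]
= (NOT w OR y) AND NOT w   [complement / identity]
= NOT w   [absorption]

NOT w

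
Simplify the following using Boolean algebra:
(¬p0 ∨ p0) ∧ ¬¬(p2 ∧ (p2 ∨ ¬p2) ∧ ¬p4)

p2 ∧ ¬p4

(¬p0 ∨ p0) ∧ ¬¬(p2 ∧ (p2 ∨ ¬p2) ∧ ¬p4)
= (¬p0 ∨ p0) ∧ ¬¬(p2 ∧ ¬p4)   (complement / identity)
= ¬¬(p2 ∧ ¬p4)   (complement / identity)
= p2 ∧ ¬p4   (double negation)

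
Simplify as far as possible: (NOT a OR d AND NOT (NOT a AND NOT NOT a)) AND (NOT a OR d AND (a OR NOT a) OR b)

NOT a OR d

(NOT a OR d AND NOT (NOT a AND NOT NOT a)) AND (NOT a OR d AND (a OR NOT a) OR b)
= (NOT a OR d AND (a OR NOT a)) AND (NOT a OR d AND (a OR NOT a) OR b)   — De Morgan
= NOT a OR d AND (a OR NOT a)   — absorption
= NOT a OR d   — complement / identity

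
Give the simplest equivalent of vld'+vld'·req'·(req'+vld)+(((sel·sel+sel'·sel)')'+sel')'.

vld'+vld'·req'·(req'+vld)+(((sel·sel+sel'·sel)')'+sel')'
= vld'+vld'·req'+(((sel·sel+sel'·sel)')'+sel')'   (absorption)
= vld'+(((sel·sel+sel'·sel)')'+sel')'   (absorption)
= vld'+(sel·sel+sel'·sel)'·sel   (De Morgan)
= vld'+sel'·sel   (distribution)
= vld'   (complement / identity)

vld'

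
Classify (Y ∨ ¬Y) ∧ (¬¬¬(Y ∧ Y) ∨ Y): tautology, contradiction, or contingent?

tautology

(Y ∨ ¬Y) ∧ (¬¬¬(Y ∧ Y) ∨ Y)
= (Y ∨ ¬Y) ∧ (¬(Y ∧ Y) ∨ Y)   (double negation)
= ¬(Y ∧ Y) ∨ Y   (complement / identity)
= ¬Y ∨ Y   (idempotence)
= True   (complement)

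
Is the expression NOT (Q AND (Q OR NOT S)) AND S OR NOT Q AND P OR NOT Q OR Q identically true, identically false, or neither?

identically true

NOT (Q AND (Q OR NOT S)) AND S OR NOT Q AND P OR NOT Q OR Q
= NOT Q AND S OR NOT Q AND P OR NOT Q OR Q   [absorption]
= NOT Q AND S OR NOT Q OR Q   [absorption]
= NOT Q OR Q   [absorption]
= TRUE   [complement]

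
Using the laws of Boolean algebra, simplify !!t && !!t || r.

!!t && !!t || r
= !!t || r   (idempotence)
= t || r   (double negation)

t || r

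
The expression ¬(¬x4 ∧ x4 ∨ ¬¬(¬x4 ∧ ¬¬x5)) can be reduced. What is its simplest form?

x4 ∨ ¬x5

¬(¬x4 ∧ x4 ∨ ¬¬(¬x4 ∧ ¬¬x5))
= ¬¬¬(¬x4 ∧ ¬¬x5)   — complement / identity
= ¬(¬x4 ∧ ¬¬x5)   — double negation
= x4 ∨ ¬x5   — De Morgan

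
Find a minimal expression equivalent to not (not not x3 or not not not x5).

not x3 and x5

not (not not x3 or not not not x5)
= not (not not x3 or not x5)   (double negation)
= not x3 and x5   (De Morgan)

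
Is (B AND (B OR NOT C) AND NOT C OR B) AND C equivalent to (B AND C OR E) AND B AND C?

Yes

E1: (B AND (B OR NOT C) AND NOT C OR B) AND C
    = (B AND NOT C OR B) AND C
    = B AND C
E2: (B AND C OR E) AND B AND C
    = B AND C
Both reduce to B AND C, so they are equivalent.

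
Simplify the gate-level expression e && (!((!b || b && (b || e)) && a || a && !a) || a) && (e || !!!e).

e && (!((!b || b && (b || e)) && a || a && !a) || a) && (e || !!!e)
= e && (!((!b || b && (b || e)) && a || a && !a) || a) && (e || !e)   (double negation)
= e && (!((!b || b) && a || a && !a) || a) && (e || !e)   (absorption)
= e && (!((!b || b) && a) || a) && (e || !e)   (complement / identity)
= e && (!a || a) && (e || !e)   (complement / identity)
= e && (e || !e)   (complement / identity)
= e   (complement / identity)

e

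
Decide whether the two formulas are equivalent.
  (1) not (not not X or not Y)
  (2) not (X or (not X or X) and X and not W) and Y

E1: not (not not X or not Y)
    = not X and Y   — De Morgan
E2: not (X or (not X or X) and X and not W) and Y
    = not (X or X and not W) and Y   — complement / identity
    = not X and Y   — absorption
Both reduce to not X and Y, so they are equivalent.

Yes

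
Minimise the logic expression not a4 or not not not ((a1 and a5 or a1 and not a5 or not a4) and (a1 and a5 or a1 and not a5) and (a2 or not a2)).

not a4 or not a1

not a4 or not not not ((a1 and a5 or a1 and not a5 or not a4) and (a1 and a5 or a1 and not a5) and (a2 or not a2))
= not a4 or not not not ((a1 and a5 or a1 and not a5) and (a2 or not a2))   [absorption]
= not a4 or not not not (a1 and (a2 or not a2))   [distribution]
= not a4 or not not not a1   [complement / identity]
= not a4 or not a1   [double negation]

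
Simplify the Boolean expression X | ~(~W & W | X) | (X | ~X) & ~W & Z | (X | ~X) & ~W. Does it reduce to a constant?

X | ~(~W & W | X) | (X | ~X) & ~W & Z | (X | ~X) & ~W
= X | ~(~W & W | X) | (X | ~X) & ~W   (absorption)
= X | ~X | (X | ~X) & ~W   (complement / identity)
= X | ~X   (absorption)
= 1   (complement)

1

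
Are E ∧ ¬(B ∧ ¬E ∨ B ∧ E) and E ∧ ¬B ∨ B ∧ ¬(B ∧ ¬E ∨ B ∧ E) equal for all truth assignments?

Yes

E1: E ∧ ¬(B ∧ ¬E ∨ B ∧ E)
    = E ∧ ¬B   (distribution)
E2: E ∧ ¬B ∨ B ∧ ¬(B ∧ ¬E ∨ B ∧ E)
    = E ∧ ¬B ∨ B ∧ ¬B   (distribution)
    = E ∧ ¬B   (complement / identity)
Both reduce to E ∧ ¬B, so they are equivalent.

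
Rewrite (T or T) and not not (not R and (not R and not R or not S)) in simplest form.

(T or T) and not not (not R and (not R and not R or not S))
= T and not not (not R and (not R and not R or not S))   (idempotence)
= T and not not (not R and (not R or not S))   (idempotence)
= T and not R and (not R or not S)   (double negation)
= T and not R   (absorption)

T and not R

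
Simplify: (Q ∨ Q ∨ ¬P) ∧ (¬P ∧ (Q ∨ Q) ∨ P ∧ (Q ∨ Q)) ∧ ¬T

(Q ∨ Q ∨ ¬P) ∧ (¬P ∧ (Q ∨ Q) ∨ P ∧ (Q ∨ Q)) ∧ ¬T
= (Q ∨ Q ∨ ¬P) ∧ (Q ∨ Q) ∧ ¬T   — distribution
= (Q ∨ Q) ∧ ¬T   — absorption
= Q ∧ ¬T   — idempotence

Q ∧ ¬T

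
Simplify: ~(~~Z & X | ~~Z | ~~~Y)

~(~~Z & X | ~~Z | ~~~Y)
= ~(~~Z | ~~~Y)   [absorption]
= ~Z & ~~Y   [De Morgan]
= ~Z & Y   [double negation]

~Z & Y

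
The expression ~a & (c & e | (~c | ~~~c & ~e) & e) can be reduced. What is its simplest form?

~a & (c & e | (~c | ~~~c & ~e) & e)
= ~a & (c & e | (~c | ~c & ~e) & e)   (double negation)
= ~a & (c & e | ~c & e)   (absorption)
= ~a & e   (distribution)

~a & e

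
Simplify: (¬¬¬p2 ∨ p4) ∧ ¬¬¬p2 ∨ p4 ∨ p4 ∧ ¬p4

¬p2 ∨ p4

(¬¬¬p2 ∨ p4) ∧ ¬¬¬p2 ∨ p4 ∨ p4 ∧ ¬p4
= ¬¬¬p2 ∨ p4 ∨ p4 ∧ ¬p4   — absorption
= ¬¬¬p2 ∨ p4   — complement / identity
= ¬p2 ∨ p4   — double negation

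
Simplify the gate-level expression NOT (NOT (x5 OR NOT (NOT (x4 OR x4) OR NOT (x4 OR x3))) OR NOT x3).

NOT (NOT (x5 OR NOT (NOT (x4 OR x4) OR NOT (x4 OR x3))) OR NOT x3)
= NOT (NOT (x5 OR NOT (NOT x4 OR NOT (x4 OR x3))) OR NOT x3)
= NOT (NOT (x5 OR x4 AND (x4 OR x3)) OR NOT x3)
= (x5 OR x4 AND (x4 OR x3)) AND x3
= (x5 OR x4) AND x3

(x5 OR x4) AND x3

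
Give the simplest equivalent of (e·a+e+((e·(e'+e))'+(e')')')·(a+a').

e

(e·a+e+((e·(e'+e))'+(e')')')·(a+a')
= (e·a+e+(e'+(e')')')·(a+a')   [complement / identity]
= (e+(e'+(e')')')·(a+a')   [absorption]
= (e+e·e')·(a+a')   [De Morgan]
= e·(a+a')   [complement / identity]
= e   [complement / identity]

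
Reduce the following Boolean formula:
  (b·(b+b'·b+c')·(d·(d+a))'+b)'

b'

(b·(b+b'·b+c')·(d·(d+a))'+b)'
= (b·(b+b'·b+c')·d'+b)'   — absorption
= (b·(b+c')·d'+b)'   — complement / identity
= (b·d'+b)'   — absorption
= b'   — absorption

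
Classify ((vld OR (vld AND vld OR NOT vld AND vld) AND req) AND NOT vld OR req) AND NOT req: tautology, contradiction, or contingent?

contradiction

((vld OR (vld AND vld OR NOT vld AND vld) AND req) AND NOT vld OR req) AND NOT req
= ((vld OR vld AND req) AND NOT vld OR req) AND NOT req   — distribution
= (vld AND NOT vld OR req) AND NOT req   — absorption
= req AND NOT req   — complement / identity
= FALSE   — complement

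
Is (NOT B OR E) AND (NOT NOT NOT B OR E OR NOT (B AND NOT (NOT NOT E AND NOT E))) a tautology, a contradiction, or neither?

neither

(NOT B OR E) AND (NOT NOT NOT B OR E OR NOT (B AND NOT (NOT NOT E AND NOT E)))
= (NOT B OR E) AND (NOT NOT NOT B OR E OR NOT (B AND (NOT E OR E)))   — De Morgan
= (NOT B OR E) AND (NOT NOT NOT B OR E OR NOT B)   — complement / identity
= (NOT B OR E) AND (NOT B OR E OR NOT B)   — double negation
= NOT B OR E   — absorption
This depends on B, E, so it is not a constant.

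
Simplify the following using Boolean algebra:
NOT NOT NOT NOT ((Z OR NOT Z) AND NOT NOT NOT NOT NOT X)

NOT X

NOT NOT NOT NOT ((Z OR NOT Z) AND NOT NOT NOT NOT NOT X)
= NOT NOT NOT NOT ((Z OR NOT Z) AND NOT NOT NOT X)   (double negation)
= NOT NOT NOT NOT NOT NOT NOT X   (complement / identity)
= NOT NOT NOT NOT NOT X   (double negation)
= NOT NOT NOT X   (double negation)
= NOT X   (double negation)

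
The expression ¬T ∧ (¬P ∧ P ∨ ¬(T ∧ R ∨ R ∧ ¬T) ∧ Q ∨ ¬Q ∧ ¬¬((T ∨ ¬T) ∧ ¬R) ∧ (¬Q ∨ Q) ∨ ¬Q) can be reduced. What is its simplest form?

¬T ∧ (¬R ∨ ¬Q)

¬T ∧ (¬P ∧ P ∨ ¬(T ∧ R ∨ R ∧ ¬T) ∧ Q ∨ ¬Q ∧ ¬¬((T ∨ ¬T) ∧ ¬R) ∧ (¬Q ∨ Q) ∨ ¬Q)
= ¬T ∧ (¬(T ∧ R ∨ R ∧ ¬T) ∧ Q ∨ ¬Q ∧ ¬¬((T ∨ ¬T) ∧ ¬R) ∧ (¬Q ∨ Q) ∨ ¬Q)   [complement / identity]
= ¬T ∧ (¬(T ∧ R ∨ R ∧ ¬T) ∧ Q ∨ ¬Q ∧ ¬¬((T ∨ ¬T) ∧ ¬R) ∨ ¬Q)   [complement / identity]
= ¬T ∧ (¬(T ∧ R ∨ R ∧ ¬T) ∧ Q ∨ ¬Q ∧ ¬¬¬R ∨ ¬Q)   [complement / identity]
= ¬T ∧ (¬R ∧ Q ∨ ¬Q ∧ ¬¬¬R ∨ ¬Q)   [distribution]
= ¬T ∧ (¬R ∧ Q ∨ ¬Q ∧ ¬R ∨ ¬Q)   [double negation]
= ¬T ∧ (¬R ∨ ¬Q)   [distribution]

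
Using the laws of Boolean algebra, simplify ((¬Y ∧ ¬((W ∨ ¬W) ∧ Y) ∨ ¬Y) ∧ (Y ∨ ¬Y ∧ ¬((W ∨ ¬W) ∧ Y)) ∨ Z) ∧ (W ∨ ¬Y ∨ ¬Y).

Z ∧ W ∨ ¬Y

((¬Y ∧ ¬((W ∨ ¬W) ∧ Y) ∨ ¬Y) ∧ (Y ∨ ¬Y ∧ ¬((W ∨ ¬W) ∧ Y)) ∨ Z) ∧ (W ∨ ¬Y ∨ ¬Y)
= (¬Y ∧ ¬((W ∨ ¬W) ∧ Y) ∨ ¬Y ∧ Y ∨ Z) ∧ (W ∨ ¬Y ∨ ¬Y)
= (¬Y ∧ ¬Y ∨ ¬Y ∧ Y ∨ Z) ∧ (W ∨ ¬Y ∨ ¬Y)
= (¬Y ∨ Z) ∧ (W ∨ ¬Y ∨ ¬Y)
= (¬Y ∨ Z) ∧ (W ∨ ¬Y)
= Z ∧ W ∨ ¬Y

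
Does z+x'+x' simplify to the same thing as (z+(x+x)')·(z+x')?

Yes

E1: z+x'+x'
    = z+x'
E2: (z+(x+x)')·(z+x')
    = (z+x')·(z+x')
    = z+x'
Both reduce to z+x', so they are equivalent.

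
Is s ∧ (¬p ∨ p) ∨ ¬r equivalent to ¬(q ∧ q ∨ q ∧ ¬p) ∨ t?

E1: s ∧ (¬p ∨ p) ∨ ¬r
    = s ∨ ¬r   (complement / identity)
E2: ¬(q ∧ q ∨ q ∧ ¬p) ∨ t
    = ¬(q ∨ q ∧ ¬p) ∨ t   (idempotence)
    = ¬q ∨ t   (absorption)
These differ: at p=0, q=1, r=0, s=0, t=0, E1 = 1 but E2 = 0.

No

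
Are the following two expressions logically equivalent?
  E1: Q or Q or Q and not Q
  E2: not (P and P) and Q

E1: Q or Q or Q and not Q
    = Q or Q
    = Q
E2: not (P and P) and Q
    = not P and Q
These differ: at P=1, Q=1, E1 = 1 but E2 = 0.

No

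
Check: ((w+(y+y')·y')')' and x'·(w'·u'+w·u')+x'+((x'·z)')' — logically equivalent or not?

No

E1: ((w+(y+y')·y')')'
    = ((w+y')')'
    = w+y'
E2: x'·(w'·u'+w·u')+x'+((x'·z)')'
    = x'·u'+x'+((x'·z)')'
    = x'+((x'·z)')'
    = x'+x'·z
    = x'
These differ: at u=0, w=1, x=1, y=0, z=1, E1 = 1 but E2 = 0.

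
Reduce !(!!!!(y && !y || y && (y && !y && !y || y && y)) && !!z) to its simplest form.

!y || !z

!(!!!!(y && !y || y && (y && !y && !y || y && y)) && !!z)
= !(!!!!(y && !y || y && (y && !y || y && y)) && !!z)
= !(!!(y && !y || y && (y && !y || y && y)) && !!z)
= !(!!(y && !y || y && y) && !!z)
= !(!!y && !!z)
= !y || !z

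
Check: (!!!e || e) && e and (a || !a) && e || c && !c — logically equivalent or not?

E1: (!!!e || e) && e
    = (!e || e) && e
    = e
E2: (a || !a) && e || c && !c
    = (a || !a) && e
    = e
Both reduce to e, so they are equivalent.

Yes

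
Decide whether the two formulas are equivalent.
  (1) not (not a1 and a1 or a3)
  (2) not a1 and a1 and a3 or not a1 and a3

No

E1: not (not a1 and a1 or a3)
    = not a3   (complement / identity)
E2: not a1 and a1 and a3 or not a1 and a3
    = (not a1 and a1 or not a1) and a3   (distribution)
    = not a1 and a3   (complement / identity)
These differ: at a1=0, a3=0, E1 = 1 but E2 = 0.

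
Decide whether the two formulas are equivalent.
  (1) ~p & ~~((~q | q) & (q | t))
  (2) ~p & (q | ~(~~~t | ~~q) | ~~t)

E1: ~p & ~~((~q | q) & (q | t))
    = ~p & ~~(q | t)   [complement / identity]
    = ~p & (q | t)   [double negation]
E2: ~p & (q | ~(~~~t | ~~q) | ~~t)
    = ~p & (q | ~~t & ~q | ~~t)   [De Morgan]
    = ~p & (q | ~~t)   [absorption]
    = ~p & (q | t)   [double negation]
Both reduce to ~p & (q | t), so they are equivalent.

Yes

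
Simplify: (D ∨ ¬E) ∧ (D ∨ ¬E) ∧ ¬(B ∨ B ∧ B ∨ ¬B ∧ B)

(D ∨ ¬E) ∧ (D ∨ ¬E) ∧ ¬(B ∨ B ∧ B ∨ ¬B ∧ B)
= (D ∨ ¬E) ∧ (D ∨ ¬E) ∧ ¬(B ∨ B)   (distribution)
= (D ∨ ¬E) ∧ ¬(B ∨ B)   (idempotence)
= (D ∨ ¬E) ∧ ¬B   (idempotence)

(D ∨ ¬E) ∧ ¬B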